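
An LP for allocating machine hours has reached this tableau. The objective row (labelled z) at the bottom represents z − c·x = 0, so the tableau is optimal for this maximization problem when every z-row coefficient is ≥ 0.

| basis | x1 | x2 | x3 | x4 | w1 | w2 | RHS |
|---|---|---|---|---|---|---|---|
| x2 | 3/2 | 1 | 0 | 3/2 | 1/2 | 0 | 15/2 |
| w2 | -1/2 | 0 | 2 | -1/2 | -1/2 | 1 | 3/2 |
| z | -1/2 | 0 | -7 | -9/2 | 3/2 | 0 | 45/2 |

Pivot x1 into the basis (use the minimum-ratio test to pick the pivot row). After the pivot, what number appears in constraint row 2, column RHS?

Ratio test on column x1 — row 1: (15/2)/(3/2) = 5; row 2: entry -1/2 ≤ 0. Minimum is 5 at row 1 (x2 leaves); pivot element 3/2.
Divide row 1 by 3/2; eliminate column x1 from the other rows.
Row 2 update in column RHS: 3/2 − (-1/2)·5 = 4.

4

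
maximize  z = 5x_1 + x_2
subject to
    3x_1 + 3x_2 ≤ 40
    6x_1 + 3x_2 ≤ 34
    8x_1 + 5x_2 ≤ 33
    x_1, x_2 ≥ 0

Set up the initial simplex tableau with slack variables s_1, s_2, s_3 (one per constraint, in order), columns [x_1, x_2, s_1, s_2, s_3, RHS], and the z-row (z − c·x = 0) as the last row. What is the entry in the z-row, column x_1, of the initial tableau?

The z-row carries the negated objective coefficients: the x_1 entry is -5.

-5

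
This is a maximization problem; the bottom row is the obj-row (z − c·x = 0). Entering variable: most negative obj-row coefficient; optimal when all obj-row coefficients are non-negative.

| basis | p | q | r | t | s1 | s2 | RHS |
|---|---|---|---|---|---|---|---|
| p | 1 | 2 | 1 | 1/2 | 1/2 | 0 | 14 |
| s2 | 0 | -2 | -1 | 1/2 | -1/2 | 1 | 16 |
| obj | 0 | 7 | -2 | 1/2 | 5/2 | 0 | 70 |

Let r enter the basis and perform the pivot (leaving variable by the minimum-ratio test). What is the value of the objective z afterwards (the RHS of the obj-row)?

Ratio test on column r — row 1: 14/1 = 14; row 2: entry -1 ≤ 0. Minimum is 14 at row 1 (p leaves); pivot element 1.
Pivot on row 1; the obj-row RHS becomes 70 − (-2)·14 = 98.

98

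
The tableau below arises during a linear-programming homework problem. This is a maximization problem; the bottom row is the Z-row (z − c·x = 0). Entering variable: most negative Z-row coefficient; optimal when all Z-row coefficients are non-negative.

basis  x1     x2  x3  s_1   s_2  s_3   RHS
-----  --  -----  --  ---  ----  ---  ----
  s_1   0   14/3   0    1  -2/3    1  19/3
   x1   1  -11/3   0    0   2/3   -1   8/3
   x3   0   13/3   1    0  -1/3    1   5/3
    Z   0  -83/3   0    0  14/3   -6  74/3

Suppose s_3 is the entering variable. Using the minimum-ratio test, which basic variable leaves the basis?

Column s_3 entries and ratios — s_1: (19/3)/1 = 19/3; x1: -1 ≤ 0, skip; x3: (5/3)/1 = 5/3.
Smallest ratio is 5/3 in the row of x3, so x3 leaves.

x3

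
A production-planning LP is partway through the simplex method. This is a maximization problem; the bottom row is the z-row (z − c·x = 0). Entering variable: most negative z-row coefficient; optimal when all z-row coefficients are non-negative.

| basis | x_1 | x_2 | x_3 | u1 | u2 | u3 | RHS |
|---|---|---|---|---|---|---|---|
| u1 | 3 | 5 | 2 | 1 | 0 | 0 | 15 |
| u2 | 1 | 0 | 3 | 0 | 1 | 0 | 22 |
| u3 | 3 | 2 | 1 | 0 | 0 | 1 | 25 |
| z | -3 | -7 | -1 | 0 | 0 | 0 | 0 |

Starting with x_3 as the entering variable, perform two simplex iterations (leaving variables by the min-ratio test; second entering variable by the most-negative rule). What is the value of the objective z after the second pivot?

39/5

Ratio test on column x_3 — row 1: 15/2 = 15/2; row 2: 22/3 = 22/3; row 3: 25/1 = 25. Minimum is 22/3 at row 2 (u2 leaves); pivot element 3.
Pivot on row 2; the z-row RHS becomes 0 − (-1)·(22/3) = 22/3.
Next entering variable (most negative z-row entry -7): x_2.
Ratio test on column x_2 — row 1: (1/3)/5 = 1/15; row 2: entry 0 ≤ 0; row 3: (53/3)/2 = 53/6. Minimum is 1/15 at row 1 (u1 leaves); pivot element 5.
After the second pivot the z-row RHS is 22/3 − (-7)·(1/15) = 39/5.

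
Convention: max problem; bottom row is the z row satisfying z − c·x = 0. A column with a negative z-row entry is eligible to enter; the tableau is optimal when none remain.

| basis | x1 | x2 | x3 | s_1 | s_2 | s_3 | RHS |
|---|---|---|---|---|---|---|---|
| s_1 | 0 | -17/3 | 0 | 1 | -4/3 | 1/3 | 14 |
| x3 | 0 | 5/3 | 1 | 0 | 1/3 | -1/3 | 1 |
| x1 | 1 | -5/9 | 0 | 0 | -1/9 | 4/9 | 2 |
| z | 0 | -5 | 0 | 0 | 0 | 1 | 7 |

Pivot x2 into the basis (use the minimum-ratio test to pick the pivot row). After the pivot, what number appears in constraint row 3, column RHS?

Ratio test on column x2 — row 1: entry -17/3 ≤ 0; row 2: 1/(5/3) = 3/5; row 3: entry -5/9 ≤ 0. Minimum is 3/5 at row 2 (x3 leaves); pivot element 5/3.
Divide row 2 by 5/3; eliminate column x2 from the other rows.
Row 3 update in column RHS: 2 − (-5/9)·(3/5) = 7/3.

7/3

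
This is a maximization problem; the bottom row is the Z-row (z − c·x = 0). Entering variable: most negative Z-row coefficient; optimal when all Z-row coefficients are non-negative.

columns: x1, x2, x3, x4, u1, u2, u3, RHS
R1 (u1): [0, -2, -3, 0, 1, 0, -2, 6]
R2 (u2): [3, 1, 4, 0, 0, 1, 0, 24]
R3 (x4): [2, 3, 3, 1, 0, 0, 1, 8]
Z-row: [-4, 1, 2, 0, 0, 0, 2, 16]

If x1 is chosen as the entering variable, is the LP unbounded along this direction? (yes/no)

no

Column x1 has positive entries in row(s) 2, 3, so the ratio test bounds it — not unbounded.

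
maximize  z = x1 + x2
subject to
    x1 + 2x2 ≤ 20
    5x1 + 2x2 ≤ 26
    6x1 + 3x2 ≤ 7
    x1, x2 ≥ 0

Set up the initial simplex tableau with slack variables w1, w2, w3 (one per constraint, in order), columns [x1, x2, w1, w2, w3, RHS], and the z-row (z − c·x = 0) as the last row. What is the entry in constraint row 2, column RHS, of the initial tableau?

26

The RHS of constraint 2 is b_2 = 26.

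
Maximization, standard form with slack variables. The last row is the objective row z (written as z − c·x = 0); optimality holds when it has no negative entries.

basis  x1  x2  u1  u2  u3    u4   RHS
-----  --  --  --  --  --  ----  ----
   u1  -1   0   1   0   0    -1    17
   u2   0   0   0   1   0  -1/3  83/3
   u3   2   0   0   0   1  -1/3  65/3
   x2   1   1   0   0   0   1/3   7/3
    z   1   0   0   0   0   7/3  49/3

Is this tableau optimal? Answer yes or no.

yes

Every z-row coefficient is ≥ 0, so the tableau is optimal.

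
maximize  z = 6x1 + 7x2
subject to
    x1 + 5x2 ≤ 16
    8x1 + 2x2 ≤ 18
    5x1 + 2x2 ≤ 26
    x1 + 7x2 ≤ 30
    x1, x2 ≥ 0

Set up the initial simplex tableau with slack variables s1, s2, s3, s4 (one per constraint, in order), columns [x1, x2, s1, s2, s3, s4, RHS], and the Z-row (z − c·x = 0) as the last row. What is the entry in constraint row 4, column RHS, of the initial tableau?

30

The RHS of constraint 4 is b_4 = 30.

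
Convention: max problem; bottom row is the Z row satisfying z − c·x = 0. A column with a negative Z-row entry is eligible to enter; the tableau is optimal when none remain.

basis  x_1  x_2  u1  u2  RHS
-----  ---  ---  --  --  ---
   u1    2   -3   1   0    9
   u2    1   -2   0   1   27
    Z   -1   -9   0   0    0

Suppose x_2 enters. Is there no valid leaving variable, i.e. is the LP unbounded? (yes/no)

Every constraint-row entry in column x_2 is ≤ 0, so increasing x_2 is unbounded.

yes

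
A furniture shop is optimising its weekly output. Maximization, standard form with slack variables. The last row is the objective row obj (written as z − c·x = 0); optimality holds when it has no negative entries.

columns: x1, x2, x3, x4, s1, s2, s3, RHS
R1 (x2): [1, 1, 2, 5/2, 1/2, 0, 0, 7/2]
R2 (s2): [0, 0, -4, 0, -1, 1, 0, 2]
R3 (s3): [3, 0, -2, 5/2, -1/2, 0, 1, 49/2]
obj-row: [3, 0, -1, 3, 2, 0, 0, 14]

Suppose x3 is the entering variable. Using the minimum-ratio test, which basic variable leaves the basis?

x2

Column x3 entries and ratios — x2: (7/2)/2 = 7/4; s2: -4 ≤ 0, skip; s3: -2 ≤ 0, skip.
Smallest ratio is 7/4 in the row of x2, so x2 leaves.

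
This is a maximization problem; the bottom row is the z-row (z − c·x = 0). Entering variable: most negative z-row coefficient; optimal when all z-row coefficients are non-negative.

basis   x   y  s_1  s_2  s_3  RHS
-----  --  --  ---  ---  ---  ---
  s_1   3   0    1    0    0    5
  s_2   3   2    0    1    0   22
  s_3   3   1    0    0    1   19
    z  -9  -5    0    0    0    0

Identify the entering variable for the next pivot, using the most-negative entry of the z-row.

Negative z-row entries: x: -9, y: -5.
The most negative is -9 in column x, so x enters.

x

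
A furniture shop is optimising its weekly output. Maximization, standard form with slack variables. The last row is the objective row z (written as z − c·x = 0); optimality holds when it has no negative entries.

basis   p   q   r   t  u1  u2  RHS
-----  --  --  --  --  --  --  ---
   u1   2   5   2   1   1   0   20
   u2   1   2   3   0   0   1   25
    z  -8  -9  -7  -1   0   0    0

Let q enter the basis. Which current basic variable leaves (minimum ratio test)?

u1

Column q entries and ratios — u1: 20/5 = 4; u2: 25/2 = 25/2.
Smallest ratio is 4 in the row of u1, so u1 leaves.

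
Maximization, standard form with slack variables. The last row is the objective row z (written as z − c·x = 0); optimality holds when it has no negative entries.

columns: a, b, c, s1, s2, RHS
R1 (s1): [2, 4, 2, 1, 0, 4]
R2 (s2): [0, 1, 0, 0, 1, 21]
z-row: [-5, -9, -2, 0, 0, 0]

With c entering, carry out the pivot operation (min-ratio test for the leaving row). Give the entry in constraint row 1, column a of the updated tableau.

1

Ratio test on column c — row 1: 4/2 = 2; row 2: entry 0 ≤ 0. Minimum is 2 at row 1 (s1 leaves); pivot element 2.
Divide row 1 by 2; eliminate column c from the other rows.
In the new row 1, the a entry is the old entry divided by the pivot: 2/2 = 1.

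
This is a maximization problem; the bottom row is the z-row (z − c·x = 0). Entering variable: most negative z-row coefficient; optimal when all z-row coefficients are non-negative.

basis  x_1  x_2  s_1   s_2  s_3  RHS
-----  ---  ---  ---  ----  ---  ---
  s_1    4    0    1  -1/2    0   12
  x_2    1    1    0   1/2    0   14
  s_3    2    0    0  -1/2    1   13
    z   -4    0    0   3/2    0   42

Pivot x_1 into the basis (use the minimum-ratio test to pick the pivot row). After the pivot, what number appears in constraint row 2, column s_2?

Ratio test on column x_1 — row 1: 12/4 = 3; row 2: 14/1 = 14; row 3: 13/2 = 13/2. Minimum is 3 at row 1 (s_1 leaves); pivot element 4.
Divide row 1 by 4; eliminate column x_1 from the other rows.
Row 2 update in column s_2: 1/2 − 1·(-1/8) = 5/8.

5/8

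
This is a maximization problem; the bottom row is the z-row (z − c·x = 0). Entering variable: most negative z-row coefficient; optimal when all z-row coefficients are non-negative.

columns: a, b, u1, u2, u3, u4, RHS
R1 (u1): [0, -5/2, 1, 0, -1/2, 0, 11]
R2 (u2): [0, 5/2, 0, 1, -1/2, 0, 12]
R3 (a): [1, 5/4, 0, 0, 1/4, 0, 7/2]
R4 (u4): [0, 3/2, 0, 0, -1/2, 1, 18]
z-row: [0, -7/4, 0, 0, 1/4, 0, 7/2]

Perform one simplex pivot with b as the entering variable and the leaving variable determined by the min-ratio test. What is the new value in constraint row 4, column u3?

-4/5

Ratio test on column b — row 1: entry -5/2 ≤ 0; row 2: 12/(5/2) = 24/5; row 3: (7/2)/(5/4) = 14/5; row 4: 18/(3/2) = 12. Minimum is 14/5 at row 3 (a leaves); pivot element 5/4.
Divide row 3 by 5/4; eliminate column b from the other rows.
Row 4 update in column u3: -1/2 − (3/2)·(1/5) = -4/5.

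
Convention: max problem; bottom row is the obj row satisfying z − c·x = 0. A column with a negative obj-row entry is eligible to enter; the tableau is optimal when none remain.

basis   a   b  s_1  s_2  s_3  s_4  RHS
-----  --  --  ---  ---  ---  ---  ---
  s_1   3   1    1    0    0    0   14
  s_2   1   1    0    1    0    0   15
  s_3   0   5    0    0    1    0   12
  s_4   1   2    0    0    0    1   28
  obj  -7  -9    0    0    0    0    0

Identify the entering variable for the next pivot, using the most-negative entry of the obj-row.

b

Negative obj-row entries: a: -7, b: -9.
The most negative is -9 in column b, so b enters.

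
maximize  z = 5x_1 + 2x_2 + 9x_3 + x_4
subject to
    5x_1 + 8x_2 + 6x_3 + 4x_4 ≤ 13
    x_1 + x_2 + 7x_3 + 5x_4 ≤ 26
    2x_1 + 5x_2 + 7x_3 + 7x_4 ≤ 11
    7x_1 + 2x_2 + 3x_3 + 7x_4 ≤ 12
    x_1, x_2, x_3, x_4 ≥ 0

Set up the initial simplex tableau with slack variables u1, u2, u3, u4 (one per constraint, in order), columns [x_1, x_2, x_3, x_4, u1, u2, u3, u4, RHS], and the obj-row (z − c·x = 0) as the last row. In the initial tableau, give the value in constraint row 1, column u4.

Slack u4 belongs to constraint 4; its column is the unit vector e_4, so the entry in row 1 is 0.

0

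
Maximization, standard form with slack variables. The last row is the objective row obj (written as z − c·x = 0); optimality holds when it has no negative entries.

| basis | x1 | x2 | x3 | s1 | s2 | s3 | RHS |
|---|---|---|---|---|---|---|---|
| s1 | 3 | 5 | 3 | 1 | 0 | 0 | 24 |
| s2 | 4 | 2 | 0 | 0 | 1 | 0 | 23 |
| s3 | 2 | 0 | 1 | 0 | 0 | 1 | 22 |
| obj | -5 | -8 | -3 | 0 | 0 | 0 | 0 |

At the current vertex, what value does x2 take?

x2 is not in the basis, so in the current basic feasible solution x2 = 0.

0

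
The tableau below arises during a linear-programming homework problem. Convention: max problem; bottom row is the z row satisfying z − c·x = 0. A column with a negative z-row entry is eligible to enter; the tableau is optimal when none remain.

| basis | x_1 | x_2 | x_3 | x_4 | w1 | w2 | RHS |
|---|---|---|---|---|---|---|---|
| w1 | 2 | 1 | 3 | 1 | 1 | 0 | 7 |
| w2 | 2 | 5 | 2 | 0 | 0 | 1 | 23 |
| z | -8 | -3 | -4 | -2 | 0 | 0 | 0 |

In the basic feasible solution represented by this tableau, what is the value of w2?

23

w2 is basic (row 2); its value is the RHS of that row, 23.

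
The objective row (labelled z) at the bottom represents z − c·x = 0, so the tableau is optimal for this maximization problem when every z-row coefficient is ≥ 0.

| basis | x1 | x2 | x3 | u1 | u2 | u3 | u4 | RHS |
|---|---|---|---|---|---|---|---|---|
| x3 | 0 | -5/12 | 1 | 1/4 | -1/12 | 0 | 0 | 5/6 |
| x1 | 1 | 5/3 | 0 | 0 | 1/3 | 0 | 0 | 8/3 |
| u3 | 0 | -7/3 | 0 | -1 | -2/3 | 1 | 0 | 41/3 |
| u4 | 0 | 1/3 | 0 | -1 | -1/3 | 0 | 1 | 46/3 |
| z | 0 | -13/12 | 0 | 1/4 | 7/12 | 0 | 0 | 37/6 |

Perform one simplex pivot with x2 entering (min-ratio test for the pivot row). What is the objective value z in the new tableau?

79/10

Ratio test on column x2 — row 1: entry -5/12 ≤ 0; row 2: (8/3)/(5/3) = 8/5; row 3: entry -7/3 ≤ 0; row 4: (46/3)/(1/3) = 46. Minimum is 8/5 at row 2 (x1 leaves); pivot element 5/3.
Pivot on row 2; the z-row RHS becomes 37/6 − (-13/12)·(8/5) = 79/10.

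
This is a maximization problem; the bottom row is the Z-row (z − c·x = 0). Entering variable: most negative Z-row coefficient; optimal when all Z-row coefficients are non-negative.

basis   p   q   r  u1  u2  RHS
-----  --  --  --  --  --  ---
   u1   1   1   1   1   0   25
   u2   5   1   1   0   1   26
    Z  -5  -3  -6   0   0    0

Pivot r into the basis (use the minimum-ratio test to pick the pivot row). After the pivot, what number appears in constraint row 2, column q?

Ratio test on column r — row 1: 25/1 = 25; row 2: 26/1 = 26. Minimum is 25 at row 1 (u1 leaves); pivot element 1.
Divide row 1 by 1; eliminate column r from the other rows.
Row 2 update in column q: 1 − 1·1 = 0.

0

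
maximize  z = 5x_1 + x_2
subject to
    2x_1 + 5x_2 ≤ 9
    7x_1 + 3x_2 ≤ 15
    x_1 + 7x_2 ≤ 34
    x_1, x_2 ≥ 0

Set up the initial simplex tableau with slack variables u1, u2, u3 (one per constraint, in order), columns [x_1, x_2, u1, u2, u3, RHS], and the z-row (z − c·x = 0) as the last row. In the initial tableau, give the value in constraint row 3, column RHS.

The RHS of constraint 3 is b_3 = 34.

34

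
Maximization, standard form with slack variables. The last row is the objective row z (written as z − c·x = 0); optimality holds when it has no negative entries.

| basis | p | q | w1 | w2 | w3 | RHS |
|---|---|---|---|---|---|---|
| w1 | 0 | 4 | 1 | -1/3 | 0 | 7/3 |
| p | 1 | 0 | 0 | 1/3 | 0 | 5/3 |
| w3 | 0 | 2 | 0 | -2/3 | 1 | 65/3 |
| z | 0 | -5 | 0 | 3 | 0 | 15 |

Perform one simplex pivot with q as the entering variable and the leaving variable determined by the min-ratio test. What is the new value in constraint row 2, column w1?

0

Ratio test on column q — row 1: (7/3)/4 = 7/12; row 2: entry 0 ≤ 0; row 3: (65/3)/2 = 65/6. Minimum is 7/12 at row 1 (w1 leaves); pivot element 4.
Divide row 1 by 4; eliminate column q from the other rows.
Row 2 update in column w1: 0 − 0·(1/4) = 0.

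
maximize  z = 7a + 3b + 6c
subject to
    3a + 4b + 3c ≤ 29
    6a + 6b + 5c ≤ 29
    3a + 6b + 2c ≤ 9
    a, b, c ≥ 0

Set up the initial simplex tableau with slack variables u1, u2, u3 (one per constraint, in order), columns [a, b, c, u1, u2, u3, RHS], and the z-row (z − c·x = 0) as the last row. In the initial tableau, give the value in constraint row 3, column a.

3

Constraint 3 has coefficient 3 on a.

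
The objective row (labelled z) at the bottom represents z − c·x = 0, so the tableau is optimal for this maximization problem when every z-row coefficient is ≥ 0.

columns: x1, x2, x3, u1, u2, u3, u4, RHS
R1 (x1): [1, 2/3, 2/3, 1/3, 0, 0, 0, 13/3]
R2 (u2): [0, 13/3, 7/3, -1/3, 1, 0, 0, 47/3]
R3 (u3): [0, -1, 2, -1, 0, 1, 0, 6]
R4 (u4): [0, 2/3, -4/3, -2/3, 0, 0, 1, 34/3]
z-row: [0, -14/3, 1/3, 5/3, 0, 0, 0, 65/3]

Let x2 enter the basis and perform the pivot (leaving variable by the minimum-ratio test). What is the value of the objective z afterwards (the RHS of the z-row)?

501/13

Ratio test on column x2 — row 1: (13/3)/(2/3) = 13/2; row 2: (47/3)/(13/3) = 47/13; row 3: entry -1 ≤ 0; row 4: (34/3)/(2/3) = 17. Minimum is 47/13 at row 2 (u2 leaves); pivot element 13/3.
Pivot on row 2; the z-row RHS becomes 65/3 − (-14/3)·(47/13) = 501/13.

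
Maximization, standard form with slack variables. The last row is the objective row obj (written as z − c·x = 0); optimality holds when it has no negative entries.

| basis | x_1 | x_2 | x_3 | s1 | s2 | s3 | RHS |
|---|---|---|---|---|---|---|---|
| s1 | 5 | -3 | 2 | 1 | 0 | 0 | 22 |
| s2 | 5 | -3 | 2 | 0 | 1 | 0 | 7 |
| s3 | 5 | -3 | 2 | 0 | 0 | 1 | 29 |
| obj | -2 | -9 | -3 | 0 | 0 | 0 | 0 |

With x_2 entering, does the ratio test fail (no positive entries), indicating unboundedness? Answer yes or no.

Every constraint-row entry in column x_2 is ≤ 0, so increasing x_2 is unbounded.

yes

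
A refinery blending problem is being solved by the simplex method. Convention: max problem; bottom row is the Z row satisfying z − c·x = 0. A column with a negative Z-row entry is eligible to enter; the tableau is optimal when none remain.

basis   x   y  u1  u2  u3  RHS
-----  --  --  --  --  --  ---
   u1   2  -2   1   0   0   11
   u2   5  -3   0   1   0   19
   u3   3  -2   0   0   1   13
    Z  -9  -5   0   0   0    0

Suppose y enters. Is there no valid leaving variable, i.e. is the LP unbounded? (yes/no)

Every constraint-row entry in column y is ≤ 0, so increasing y is unbounded.

yes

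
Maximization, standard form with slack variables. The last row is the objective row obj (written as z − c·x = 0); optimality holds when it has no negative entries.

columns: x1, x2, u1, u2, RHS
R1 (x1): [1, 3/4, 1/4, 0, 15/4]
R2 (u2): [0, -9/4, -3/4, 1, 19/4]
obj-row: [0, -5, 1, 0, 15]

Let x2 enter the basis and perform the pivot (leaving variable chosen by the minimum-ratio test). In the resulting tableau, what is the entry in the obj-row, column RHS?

40

Ratio test on column x2 — row 1: (15/4)/(3/4) = 5; row 2: entry -9/4 ≤ 0. Minimum is 5 at row 1 (x1 leaves); pivot element 3/4.
Divide row 1 by 3/4; eliminate column x2 from the other rows.
obj-row update in column RHS: 15 − (-5)·5 = 40.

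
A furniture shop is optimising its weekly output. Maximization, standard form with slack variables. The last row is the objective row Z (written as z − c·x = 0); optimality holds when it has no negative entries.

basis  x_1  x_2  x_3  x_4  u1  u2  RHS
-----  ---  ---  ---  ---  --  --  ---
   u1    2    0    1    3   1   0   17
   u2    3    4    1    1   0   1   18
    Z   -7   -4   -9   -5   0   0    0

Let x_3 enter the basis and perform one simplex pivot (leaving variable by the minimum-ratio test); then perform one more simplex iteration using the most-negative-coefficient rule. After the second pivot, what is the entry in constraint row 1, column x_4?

Ratio test on column x_3 — row 1: 17/1 = 17; row 2: 18/1 = 18. Minimum is 17 at row 1 (u1 leaves); pivot element 1.
Divide row 1 by 1; eliminate column x_3 from the other rows.
Second iteration: most negative Z-row entry is -4 in column x_2, so x_2 enters.
Ratio test on column x_2 — row 1: entry 0 ≤ 0; row 2: 1/4 = 1/4. Minimum is 1/4 at row 2 (u2 leaves); pivot element 4.
Divide row 2 by 4; eliminate column x_2 from the other rows.
After both pivots, the entry at constraint row 1, column x_4 is 3.

3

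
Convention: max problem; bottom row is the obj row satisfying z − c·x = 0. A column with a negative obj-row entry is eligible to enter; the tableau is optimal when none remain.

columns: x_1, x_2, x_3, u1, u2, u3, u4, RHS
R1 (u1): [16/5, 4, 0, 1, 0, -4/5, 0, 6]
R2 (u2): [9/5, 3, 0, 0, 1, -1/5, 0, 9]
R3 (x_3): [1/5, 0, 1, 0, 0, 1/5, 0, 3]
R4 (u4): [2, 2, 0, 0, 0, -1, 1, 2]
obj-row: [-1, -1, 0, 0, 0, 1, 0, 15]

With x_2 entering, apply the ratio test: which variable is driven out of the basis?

u4

Column x_2 entries and ratios — u1: 6/4 = 3/2; u2: 9/3 = 3; x_3: 0 ≤ 0, skip; u4: 2/2 = 1.
Smallest ratio is 1 in the row of u4, so u4 leaves.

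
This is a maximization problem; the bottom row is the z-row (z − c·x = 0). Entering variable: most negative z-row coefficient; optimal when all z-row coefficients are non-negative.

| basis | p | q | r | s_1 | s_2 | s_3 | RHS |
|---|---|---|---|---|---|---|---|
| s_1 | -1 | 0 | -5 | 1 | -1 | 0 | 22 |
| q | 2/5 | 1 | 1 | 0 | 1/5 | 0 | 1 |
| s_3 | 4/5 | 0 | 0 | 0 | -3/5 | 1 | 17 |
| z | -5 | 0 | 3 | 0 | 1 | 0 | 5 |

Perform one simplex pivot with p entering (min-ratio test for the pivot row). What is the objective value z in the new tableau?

35/2

Ratio test on column p — row 1: entry -1 ≤ 0; row 2: 1/(2/5) = 5/2; row 3: 17/(4/5) = 85/4. Minimum is 5/2 at row 2 (q leaves); pivot element 2/5.
Pivot on row 2; the z-row RHS becomes 5 − (-5)·(5/2) = 35/2.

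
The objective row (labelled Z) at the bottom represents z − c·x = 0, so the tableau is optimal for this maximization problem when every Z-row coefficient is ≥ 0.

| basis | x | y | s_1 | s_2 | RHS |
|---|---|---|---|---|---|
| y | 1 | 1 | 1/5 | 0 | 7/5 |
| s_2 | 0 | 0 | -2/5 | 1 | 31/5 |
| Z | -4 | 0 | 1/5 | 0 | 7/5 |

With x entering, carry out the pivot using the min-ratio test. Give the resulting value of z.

7

Ratio test on column x — row 1: (7/5)/1 = 7/5; row 2: entry 0 ≤ 0. Minimum is 7/5 at row 1 (y leaves); pivot element 1.
Pivot on row 1; the Z-row RHS becomes 7/5 − (-4)·(7/5) = 7.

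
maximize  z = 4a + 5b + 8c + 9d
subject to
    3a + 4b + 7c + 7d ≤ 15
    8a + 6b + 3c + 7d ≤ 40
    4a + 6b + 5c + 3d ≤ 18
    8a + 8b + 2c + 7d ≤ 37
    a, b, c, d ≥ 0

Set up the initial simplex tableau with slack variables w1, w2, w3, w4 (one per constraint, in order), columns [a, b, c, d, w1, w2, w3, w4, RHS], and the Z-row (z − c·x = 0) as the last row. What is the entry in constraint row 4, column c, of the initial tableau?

Constraint 4 has coefficient 2 on c.

2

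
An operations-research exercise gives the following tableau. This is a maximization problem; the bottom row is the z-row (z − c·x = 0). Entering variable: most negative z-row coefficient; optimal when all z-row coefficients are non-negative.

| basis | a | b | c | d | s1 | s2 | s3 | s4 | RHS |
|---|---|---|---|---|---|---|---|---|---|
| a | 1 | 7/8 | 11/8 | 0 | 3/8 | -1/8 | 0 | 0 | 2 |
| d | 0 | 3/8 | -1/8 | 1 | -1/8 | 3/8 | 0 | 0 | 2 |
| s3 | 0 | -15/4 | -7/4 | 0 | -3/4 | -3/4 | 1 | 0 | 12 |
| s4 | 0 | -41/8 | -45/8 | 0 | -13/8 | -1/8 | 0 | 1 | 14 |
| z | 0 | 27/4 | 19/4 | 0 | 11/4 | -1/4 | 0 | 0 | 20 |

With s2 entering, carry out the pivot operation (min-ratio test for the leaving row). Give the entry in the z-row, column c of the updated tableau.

14/3

Ratio test on column s2 — row 1: entry -1/8 ≤ 0; row 2: 2/(3/8) = 16/3; row 3: entry -3/4 ≤ 0; row 4: entry -1/8 ≤ 0. Minimum is 16/3 at row 2 (d leaves); pivot element 3/8.
Divide row 2 by 3/8; eliminate column s2 from the other rows.
z-row update in column c: 19/4 − (-1/4)·(-1/3) = 14/3.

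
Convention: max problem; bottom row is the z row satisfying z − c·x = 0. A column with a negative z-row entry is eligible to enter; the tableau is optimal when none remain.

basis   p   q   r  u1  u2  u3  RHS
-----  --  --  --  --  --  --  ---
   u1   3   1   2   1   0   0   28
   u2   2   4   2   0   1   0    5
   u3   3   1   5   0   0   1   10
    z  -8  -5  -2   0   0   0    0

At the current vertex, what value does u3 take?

u3 is basic (row 3); its value is the RHS of that row, 10.

10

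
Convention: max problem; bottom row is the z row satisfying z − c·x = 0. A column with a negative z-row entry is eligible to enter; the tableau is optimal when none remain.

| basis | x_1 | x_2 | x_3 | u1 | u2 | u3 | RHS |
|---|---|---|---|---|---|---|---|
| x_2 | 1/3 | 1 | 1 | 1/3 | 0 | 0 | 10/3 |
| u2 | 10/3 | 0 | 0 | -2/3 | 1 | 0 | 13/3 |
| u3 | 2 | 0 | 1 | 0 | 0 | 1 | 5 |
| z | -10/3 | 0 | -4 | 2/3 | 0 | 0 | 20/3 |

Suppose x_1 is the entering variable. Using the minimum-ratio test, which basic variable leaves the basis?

Column x_1 entries and ratios — x_2: (10/3)/(1/3) = 10; u2: (13/3)/(10/3) = 13/10; u3: 5/2 = 5/2.
Smallest ratio is 13/10 in the row of u2, so u2 leaves.

u2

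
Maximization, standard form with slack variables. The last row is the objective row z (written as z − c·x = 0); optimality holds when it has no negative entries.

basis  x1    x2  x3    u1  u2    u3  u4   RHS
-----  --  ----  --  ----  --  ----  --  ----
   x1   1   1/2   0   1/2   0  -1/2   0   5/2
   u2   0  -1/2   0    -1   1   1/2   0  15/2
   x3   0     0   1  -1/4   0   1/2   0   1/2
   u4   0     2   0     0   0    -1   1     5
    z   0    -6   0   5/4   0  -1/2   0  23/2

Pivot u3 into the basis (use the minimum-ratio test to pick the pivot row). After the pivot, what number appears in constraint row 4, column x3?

2

Ratio test on column u3 — row 1: entry -1/2 ≤ 0; row 2: (15/2)/(1/2) = 15; row 3: (1/2)/(1/2) = 1; row 4: entry -1 ≤ 0. Minimum is 1 at row 3 (x3 leaves); pivot element 1/2.
Divide row 3 by 1/2; eliminate column u3 from the other rows.
Row 4 update in column x3: 0 − (-1)·2 = 2.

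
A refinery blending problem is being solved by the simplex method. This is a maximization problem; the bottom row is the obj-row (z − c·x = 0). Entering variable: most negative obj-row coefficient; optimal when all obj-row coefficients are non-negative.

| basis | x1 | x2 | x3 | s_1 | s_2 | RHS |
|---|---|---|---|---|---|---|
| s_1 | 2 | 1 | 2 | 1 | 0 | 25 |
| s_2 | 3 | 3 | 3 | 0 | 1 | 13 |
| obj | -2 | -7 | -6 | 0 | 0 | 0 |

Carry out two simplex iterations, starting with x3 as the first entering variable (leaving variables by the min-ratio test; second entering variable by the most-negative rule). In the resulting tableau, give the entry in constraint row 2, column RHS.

Ratio test on column x3 — row 1: 25/2 = 25/2; row 2: 13/3 = 13/3. Minimum is 13/3 at row 2 (s_2 leaves); pivot element 3.
Divide row 2 by 3; eliminate column x3 from the other rows.
Second iteration: most negative obj-row entry is -1 in column x2, so x2 enters.
Ratio test on column x2 — row 1: entry -1 ≤ 0; row 2: (13/3)/1 = 13/3. Minimum is 13/3 at row 2 (x3 leaves); pivot element 1.
Divide row 2 by 1; eliminate column x2 from the other rows.
After both pivots, the entry at constraint row 2, column RHS is 13/3.

13/3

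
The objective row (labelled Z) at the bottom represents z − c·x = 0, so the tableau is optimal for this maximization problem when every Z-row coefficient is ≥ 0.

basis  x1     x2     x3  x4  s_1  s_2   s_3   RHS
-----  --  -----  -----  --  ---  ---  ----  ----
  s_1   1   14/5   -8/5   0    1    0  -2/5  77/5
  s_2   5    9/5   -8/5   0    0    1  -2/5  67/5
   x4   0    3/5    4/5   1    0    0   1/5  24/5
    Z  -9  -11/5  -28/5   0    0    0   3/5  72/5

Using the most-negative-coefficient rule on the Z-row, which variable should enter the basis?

Negative Z-row entries: x1: -9, x2: -11/5, x3: -28/5.
The most negative is -9 in column x1, so x1 enters.

x1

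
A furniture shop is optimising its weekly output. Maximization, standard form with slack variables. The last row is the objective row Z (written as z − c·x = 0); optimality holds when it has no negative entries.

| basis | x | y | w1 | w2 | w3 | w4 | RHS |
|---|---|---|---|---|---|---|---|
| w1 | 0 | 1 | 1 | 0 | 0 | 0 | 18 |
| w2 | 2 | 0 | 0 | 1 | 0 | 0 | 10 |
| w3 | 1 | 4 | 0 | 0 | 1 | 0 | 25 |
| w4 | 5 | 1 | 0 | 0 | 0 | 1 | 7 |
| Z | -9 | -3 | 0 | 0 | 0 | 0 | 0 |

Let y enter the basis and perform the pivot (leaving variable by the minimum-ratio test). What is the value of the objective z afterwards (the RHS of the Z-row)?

Ratio test on column y — row 1: 18/1 = 18; row 2: entry 0 ≤ 0; row 3: 25/4 = 25/4; row 4: 7/1 = 7. Minimum is 25/4 at row 3 (w3 leaves); pivot element 4.
Pivot on row 3; the Z-row RHS becomes 0 − (-3)·(25/4) = 75/4.

75/4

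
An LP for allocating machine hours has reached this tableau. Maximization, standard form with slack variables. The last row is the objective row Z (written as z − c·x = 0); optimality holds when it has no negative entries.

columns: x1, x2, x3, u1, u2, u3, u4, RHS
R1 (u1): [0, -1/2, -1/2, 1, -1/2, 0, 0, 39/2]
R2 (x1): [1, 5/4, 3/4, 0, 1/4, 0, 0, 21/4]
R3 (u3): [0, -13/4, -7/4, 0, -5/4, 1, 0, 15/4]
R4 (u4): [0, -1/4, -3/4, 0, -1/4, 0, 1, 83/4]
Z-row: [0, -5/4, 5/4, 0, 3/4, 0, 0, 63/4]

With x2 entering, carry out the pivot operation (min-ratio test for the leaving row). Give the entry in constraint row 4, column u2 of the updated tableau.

Ratio test on column x2 — row 1: entry -1/2 ≤ 0; row 2: (21/4)/(5/4) = 21/5; row 3: entry -13/4 ≤ 0; row 4: entry -1/4 ≤ 0. Minimum is 21/5 at row 2 (x1 leaves); pivot element 5/4.
Divide row 2 by 5/4; eliminate column x2 from the other rows.
Row 4 update in column u2: -1/4 − (-1/4)·(1/5) = -1/5.

-1/5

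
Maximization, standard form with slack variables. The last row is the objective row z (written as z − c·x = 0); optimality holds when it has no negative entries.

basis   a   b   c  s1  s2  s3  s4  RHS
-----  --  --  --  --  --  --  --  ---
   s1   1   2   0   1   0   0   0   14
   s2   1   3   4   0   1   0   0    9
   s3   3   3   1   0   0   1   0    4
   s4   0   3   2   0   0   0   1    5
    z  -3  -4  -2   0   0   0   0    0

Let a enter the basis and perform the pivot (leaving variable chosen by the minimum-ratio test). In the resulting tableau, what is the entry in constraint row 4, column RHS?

5

Ratio test on column a — row 1: 14/1 = 14; row 2: 9/1 = 9; row 3: 4/3 = 4/3; row 4: entry 0 ≤ 0. Minimum is 4/3 at row 3 (s3 leaves); pivot element 3.
Divide row 3 by 3; eliminate column a from the other rows.
Row 4 update in column RHS: 5 − 0·(4/3) = 5.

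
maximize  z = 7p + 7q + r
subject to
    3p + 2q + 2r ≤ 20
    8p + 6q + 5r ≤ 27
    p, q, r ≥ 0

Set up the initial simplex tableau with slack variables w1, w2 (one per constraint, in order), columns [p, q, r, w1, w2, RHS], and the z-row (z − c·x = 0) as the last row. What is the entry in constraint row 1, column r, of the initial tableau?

2

Constraint 1 has coefficient 2 on r.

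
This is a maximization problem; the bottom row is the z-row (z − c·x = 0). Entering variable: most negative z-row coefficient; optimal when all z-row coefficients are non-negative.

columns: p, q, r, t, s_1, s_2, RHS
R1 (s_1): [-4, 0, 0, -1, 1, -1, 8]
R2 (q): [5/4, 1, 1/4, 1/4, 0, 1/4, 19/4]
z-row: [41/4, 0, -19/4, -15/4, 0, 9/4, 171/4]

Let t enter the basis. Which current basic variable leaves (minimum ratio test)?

Column t entries and ratios — s_1: -1 ≤ 0, skip; q: (19/4)/(1/4) = 19.
Smallest ratio is 19 in the row of q, so q leaves.

q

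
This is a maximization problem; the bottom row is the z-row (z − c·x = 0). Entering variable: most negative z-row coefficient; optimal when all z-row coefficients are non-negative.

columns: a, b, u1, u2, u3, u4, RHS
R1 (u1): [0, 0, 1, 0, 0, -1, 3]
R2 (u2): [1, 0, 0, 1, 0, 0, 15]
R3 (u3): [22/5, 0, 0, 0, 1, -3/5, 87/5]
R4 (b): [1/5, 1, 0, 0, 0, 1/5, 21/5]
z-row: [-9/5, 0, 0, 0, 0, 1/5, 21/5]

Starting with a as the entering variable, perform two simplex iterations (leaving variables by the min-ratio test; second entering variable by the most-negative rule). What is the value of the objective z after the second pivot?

Ratio test on column a — row 1: entry 0 ≤ 0; row 2: 15/1 = 15; row 3: (87/5)/(22/5) = 87/22; row 4: (21/5)/(1/5) = 21. Minimum is 87/22 at row 3 (u3 leaves); pivot element 22/5.
Pivot on row 3; the z-row RHS becomes 21/5 − (-9/5)·(87/22) = 249/22.
Next entering variable (most negative z-row entry -1/22): u4.
Ratio test on column u4 — row 1: entry -1 ≤ 0; row 2: (243/22)/(3/22) = 81; row 3: entry -3/22 ≤ 0; row 4: (75/22)/(5/22) = 15. Minimum is 15 at row 4 (b leaves); pivot element 5/22.
After the second pivot the z-row RHS is 249/22 − (-1/22)·15 = 12.

12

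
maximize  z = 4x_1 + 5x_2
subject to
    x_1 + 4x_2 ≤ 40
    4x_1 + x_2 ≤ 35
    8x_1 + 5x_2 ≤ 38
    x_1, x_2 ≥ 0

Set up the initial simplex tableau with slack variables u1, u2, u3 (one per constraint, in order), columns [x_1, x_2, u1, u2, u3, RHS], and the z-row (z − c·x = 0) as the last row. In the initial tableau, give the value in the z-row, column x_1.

The z-row carries the negated objective coefficients: the x_1 entry is -4.

-4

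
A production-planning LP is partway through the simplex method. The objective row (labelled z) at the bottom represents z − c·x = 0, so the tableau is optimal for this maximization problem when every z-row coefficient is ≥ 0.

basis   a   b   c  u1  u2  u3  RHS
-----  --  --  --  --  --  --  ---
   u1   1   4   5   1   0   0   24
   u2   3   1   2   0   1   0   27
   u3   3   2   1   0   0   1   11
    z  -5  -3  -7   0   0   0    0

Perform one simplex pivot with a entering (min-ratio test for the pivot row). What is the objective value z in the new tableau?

55/3

Ratio test on column a — row 1: 24/1 = 24; row 2: 27/3 = 9; row 3: 11/3 = 11/3. Minimum is 11/3 at row 3 (u3 leaves); pivot element 3.
Pivot on row 3; the z-row RHS becomes 0 − (-5)·(11/3) = 55/3.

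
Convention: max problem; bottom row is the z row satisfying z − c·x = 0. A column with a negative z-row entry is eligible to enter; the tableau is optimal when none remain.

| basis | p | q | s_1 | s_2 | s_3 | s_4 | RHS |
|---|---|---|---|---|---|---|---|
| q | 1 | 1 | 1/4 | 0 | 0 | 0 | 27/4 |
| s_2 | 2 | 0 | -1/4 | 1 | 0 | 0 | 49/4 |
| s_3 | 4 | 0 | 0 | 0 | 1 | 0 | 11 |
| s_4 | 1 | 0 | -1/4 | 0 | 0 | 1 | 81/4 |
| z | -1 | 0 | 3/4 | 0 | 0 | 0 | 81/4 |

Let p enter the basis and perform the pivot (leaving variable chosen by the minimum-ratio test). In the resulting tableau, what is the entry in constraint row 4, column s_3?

-1/4

Ratio test on column p — row 1: (27/4)/1 = 27/4; row 2: (49/4)/2 = 49/8; row 3: 11/4 = 11/4; row 4: (81/4)/1 = 81/4. Minimum is 11/4 at row 3 (s_3 leaves); pivot element 4.
Divide row 3 by 4; eliminate column p from the other rows.
Row 4 update in column s_3: 0 − 1·(1/4) = -1/4.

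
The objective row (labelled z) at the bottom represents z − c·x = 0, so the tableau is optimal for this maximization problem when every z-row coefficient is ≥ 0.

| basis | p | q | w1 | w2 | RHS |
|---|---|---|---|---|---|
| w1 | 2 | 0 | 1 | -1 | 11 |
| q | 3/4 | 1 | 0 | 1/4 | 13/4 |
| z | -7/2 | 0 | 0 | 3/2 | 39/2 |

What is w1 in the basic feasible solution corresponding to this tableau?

11

w1 is basic (row 1); its value is the RHS of that row, 11.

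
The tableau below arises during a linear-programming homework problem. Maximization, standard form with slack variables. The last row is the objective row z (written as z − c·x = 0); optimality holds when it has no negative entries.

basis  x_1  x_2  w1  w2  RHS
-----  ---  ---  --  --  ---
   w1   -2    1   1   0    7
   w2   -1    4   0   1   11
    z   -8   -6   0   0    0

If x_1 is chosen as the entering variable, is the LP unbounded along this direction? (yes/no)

yes

Every constraint-row entry in column x_1 is ≤ 0, so increasing x_1 is unbounded.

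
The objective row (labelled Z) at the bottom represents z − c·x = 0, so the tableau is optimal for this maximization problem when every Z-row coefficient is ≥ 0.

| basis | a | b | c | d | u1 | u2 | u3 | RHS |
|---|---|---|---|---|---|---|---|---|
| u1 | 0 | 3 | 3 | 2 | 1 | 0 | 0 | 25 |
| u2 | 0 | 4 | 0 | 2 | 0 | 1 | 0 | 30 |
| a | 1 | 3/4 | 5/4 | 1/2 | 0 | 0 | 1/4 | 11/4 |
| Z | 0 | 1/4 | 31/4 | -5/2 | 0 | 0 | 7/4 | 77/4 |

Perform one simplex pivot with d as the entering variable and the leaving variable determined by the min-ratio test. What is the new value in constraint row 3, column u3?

1/2

Ratio test on column d — row 1: 25/2 = 25/2; row 2: 30/2 = 15; row 3: (11/4)/(1/2) = 11/2. Minimum is 11/2 at row 3 (a leaves); pivot element 1/2.
Divide row 3 by 1/2; eliminate column d from the other rows.
In the new row 3, the u3 entry is the old entry divided by the pivot: (1/4)/(1/2) = 1/2.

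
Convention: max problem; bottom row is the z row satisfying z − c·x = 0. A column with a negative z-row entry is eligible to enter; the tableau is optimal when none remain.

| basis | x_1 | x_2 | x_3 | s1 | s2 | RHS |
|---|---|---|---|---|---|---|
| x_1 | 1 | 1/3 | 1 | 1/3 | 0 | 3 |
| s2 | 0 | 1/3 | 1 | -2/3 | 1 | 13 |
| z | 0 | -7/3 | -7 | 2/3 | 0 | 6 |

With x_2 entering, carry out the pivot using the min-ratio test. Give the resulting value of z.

Ratio test on column x_2 — row 1: 3/(1/3) = 9; row 2: 13/(1/3) = 39. Minimum is 9 at row 1 (x_1 leaves); pivot element 1/3.
Pivot on row 1; the z-row RHS becomes 6 − (-7/3)·9 = 27.

27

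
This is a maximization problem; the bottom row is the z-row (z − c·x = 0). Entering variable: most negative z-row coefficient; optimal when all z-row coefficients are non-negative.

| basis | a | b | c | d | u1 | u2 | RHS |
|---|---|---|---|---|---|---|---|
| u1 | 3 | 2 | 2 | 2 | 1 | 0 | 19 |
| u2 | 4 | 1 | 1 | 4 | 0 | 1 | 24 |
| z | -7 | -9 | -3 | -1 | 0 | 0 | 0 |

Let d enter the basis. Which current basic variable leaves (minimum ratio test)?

Column d entries and ratios — u1: 19/2 = 19/2; u2: 24/4 = 6.
Smallest ratio is 6 in the row of u2, so u2 leaves.

u2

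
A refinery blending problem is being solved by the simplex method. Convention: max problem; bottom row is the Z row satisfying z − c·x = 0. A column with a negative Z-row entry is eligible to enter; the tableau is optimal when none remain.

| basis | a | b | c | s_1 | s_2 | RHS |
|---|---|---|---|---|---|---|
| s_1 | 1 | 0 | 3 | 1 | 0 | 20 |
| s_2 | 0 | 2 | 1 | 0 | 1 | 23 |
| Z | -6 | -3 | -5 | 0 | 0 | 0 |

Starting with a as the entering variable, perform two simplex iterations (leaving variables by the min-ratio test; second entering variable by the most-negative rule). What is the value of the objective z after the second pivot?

Ratio test on column a — row 1: 20/1 = 20; row 2: entry 0 ≤ 0. Minimum is 20 at row 1 (s_1 leaves); pivot element 1.
Pivot on row 1; the Z-row RHS becomes 0 − (-6)·20 = 120.
Next entering variable (most negative Z-row entry -3): b.
Ratio test on column b — row 1: entry 0 ≤ 0; row 2: 23/2 = 23/2. Minimum is 23/2 at row 2 (s_2 leaves); pivot element 2.
After the second pivot the Z-row RHS is 120 − (-3)·(23/2) = 309/2.

309/2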